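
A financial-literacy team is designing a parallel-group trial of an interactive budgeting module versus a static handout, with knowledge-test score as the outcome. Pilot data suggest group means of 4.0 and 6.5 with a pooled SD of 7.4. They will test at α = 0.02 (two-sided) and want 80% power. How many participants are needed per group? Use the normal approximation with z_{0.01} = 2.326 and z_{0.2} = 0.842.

Cohen's d = |M₁ − M₂| / SD_pooled = |4.0 − 6.5| / 7.4 = 2.5 / 7.4 = 0.338.
For two independent groups with equal n: n = 2·((z_{α/2} + z_β) / d)².
z_{α/2} + z_β = 2.326 + 0.842 = 3.168.
n = 2 × (3.168 / 0.338)² = 2 × 9.373² = 2 × 87.85 = 175.7.
Round up to the next whole participant.

n = 176 per group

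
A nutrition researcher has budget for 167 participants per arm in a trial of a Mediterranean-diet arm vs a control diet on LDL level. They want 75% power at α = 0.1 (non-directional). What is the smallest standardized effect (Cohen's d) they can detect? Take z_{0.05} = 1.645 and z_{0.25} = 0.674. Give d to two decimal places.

For two independent groups of n = 167 each: d_min = (z_{α/2} + z_β)·√(2/n).
z-sum = 1.645 + 0.674 = 2.319.
d_min = 2.319 × √(2/167) = 2.319 × 0.1094 = 0.254.

d_min ≈ 0.25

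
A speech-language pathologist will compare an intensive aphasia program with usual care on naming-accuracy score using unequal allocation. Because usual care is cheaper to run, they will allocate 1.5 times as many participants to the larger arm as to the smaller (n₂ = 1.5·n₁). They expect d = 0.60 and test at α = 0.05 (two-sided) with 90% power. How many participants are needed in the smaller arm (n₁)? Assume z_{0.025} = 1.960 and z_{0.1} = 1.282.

With allocation ratio k = n₂/n₁ = 1.5, Var(x̄₁−x̄₂) = σ²(1/n₁ + 1/(k·n₁)) = σ²·(k+1)/(k·n₁).
So n₁ = (1 + 1/k)·((z_{α/2} + z_β)/d)² = 1.667 × (3.242/0.60)².
n₁ = 1.667 × 29.20 = 48.7.
Round up: n₁ = 49, giving n₂ = ⌈1.5 × 49⌉ = ⌈73.5⌉ = 74.

n₁ = 49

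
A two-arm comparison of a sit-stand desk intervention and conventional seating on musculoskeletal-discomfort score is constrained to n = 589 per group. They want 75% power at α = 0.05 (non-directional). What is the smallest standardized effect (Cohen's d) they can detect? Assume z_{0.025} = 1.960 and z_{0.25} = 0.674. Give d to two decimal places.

d_min ≈ 0.15

For two independent groups of n = 589 each: d_min = (z_{α/2} + z_β)·√(2/n).
z-sum = 1.960 + 0.674 = 2.634.
d_min = 2.634 × √(2/589) = 2.634 × 0.0583 = 0.153.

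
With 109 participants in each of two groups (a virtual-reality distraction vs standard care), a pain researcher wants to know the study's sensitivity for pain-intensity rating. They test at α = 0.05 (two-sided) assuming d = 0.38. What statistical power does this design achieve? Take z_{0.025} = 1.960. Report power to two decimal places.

For two equal groups, power = Φ(d·√(n/2) − z_{α/2}).
d·√(n/2) = 0.38 × √(109/2) = 0.38 × 7.382 = 2.805.
z_β = 2.805 − 1.960 = 0.845.
Power = Φ(0.845) = 0.801.

power ≈ 0.80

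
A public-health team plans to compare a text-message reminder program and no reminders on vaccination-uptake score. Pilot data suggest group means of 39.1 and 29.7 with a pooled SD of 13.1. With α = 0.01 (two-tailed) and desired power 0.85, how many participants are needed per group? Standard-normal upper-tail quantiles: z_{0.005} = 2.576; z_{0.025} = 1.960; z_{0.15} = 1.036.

n = 51 per group

Cohen's d = |M₁ − M₂| / SD_pooled = |39.1 − 29.7| / 13.1 = 9.4 / 13.1 = 0.718.
For two independent groups with equal n: n = 2·((z_{α/2} + z_β) / d)².
z_{α/2} + z_β = 2.576 + 1.036 = 3.612.
n = 2 × (3.612 / 0.718)² = 2 × 5.031² = 2 × 25.31 = 50.6.
Round up to the next whole participant.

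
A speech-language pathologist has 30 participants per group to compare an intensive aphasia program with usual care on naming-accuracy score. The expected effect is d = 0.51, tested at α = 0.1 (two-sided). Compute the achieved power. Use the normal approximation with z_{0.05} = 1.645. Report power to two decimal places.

For two equal groups, power = Φ(d·√(n/2) − z_{α/2}).
d·√(n/2) = 0.51 × √(30/2) = 0.51 × 3.873 = 1.975.
z_β = 1.975 − 1.645 = 0.330.
Power = Φ(0.330) = 0.629.

power ≈ 0.63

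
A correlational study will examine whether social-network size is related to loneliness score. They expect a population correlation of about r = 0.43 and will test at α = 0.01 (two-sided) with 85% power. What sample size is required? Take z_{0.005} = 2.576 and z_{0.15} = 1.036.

Fisher's z: C = ½·ln((1+r)/(1−r)) = ½·ln(2.5088) = 0.4599.
n = ((z_{α/2} + z_β)/C)² + 3.
(2.576 + 1.036) / 0.4599 = 3.612 / 0.4599 = 7.854.
n = 7.854² + 3 = 61.68 + 3 = 64.7.
Round up.

n = 65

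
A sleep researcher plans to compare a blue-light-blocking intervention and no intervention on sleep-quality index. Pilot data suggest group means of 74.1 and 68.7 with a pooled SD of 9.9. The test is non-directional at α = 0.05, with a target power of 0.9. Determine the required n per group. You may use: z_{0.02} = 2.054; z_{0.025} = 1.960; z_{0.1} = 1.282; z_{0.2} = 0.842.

Cohen's d = |M₁ − M₂| / SD_pooled = |74.1 − 68.7| / 9.9 = 5.4 / 9.9 = 0.545.
For two independent groups with equal n: n = 2·((z_{α/2} + z_β) / d)².
z_{α/2} + z_β = 1.960 + 1.282 = 3.242.
n = 2 × (3.242 / 0.545)² = 2 × 5.949² = 2 × 35.39 = 70.8.
Round up to the next whole participant.

n = 71 per group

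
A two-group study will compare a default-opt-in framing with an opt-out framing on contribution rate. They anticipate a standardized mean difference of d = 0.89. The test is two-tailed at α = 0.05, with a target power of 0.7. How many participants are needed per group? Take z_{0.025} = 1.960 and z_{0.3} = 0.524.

For two independent groups with equal n: n = 2·((z_{α/2} + z_β) / d)².
z_{α/2} + z_β = 1.960 + 0.524 = 2.484.
n = 2 × (2.484 / 0.89)² = 2 × 2.791² = 2 × 7.79 = 15.6.
Round up to the next whole participant.

n = 16 per group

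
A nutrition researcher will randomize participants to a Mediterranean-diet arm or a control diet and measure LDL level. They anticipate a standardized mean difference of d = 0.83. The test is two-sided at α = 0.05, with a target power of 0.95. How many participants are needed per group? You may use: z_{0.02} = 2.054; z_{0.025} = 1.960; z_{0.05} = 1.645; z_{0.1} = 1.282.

For two independent groups with equal n: n = 2·((z_{α/2} + z_β) / d)².
z_{α/2} + z_β = 1.960 + 1.645 = 3.605.
n = 2 × (3.605 / 0.83)² = 2 × 4.343² = 2 × 18.86 = 37.7.
Round up to the next whole participant.

n = 38 per group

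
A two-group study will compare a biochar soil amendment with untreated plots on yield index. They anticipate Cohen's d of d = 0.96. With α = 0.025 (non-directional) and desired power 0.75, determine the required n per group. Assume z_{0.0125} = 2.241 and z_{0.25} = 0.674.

n = 19 per group

For two independent groups with equal n: n = 2·((z_{α/2} + z_β) / d)².
z_{α/2} + z_β = 2.241 + 0.674 = 2.915.
n = 2 × (2.915 / 0.96)² = 2 × 3.036² = 2 × 9.22 = 18.4.
Round up to the next whole participant.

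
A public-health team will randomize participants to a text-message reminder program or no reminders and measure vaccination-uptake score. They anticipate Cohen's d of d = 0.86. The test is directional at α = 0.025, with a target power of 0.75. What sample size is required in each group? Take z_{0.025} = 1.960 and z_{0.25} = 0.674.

For two independent groups with equal n: n = 2·((z_{α} + z_β) / d)².
z_{α} + z_β = 1.960 + 0.674 = 2.634.
n = 2 × (2.634 / 0.86)² = 2 × 3.063² = 2 × 9.38 = 18.8.
Round up to the next whole participant.

n = 19 per group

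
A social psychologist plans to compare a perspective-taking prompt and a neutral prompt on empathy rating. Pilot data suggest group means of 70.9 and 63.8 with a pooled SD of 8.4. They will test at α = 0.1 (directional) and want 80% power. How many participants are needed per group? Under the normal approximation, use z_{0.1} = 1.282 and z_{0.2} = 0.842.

Cohen's d = |M₁ − M₂| / SD_pooled = |70.9 − 63.8| / 8.4 = 7.1 / 8.4 = 0.845.
For two independent groups with equal n: n = 2·((z_{α} + z_β) / d)².
z_{α} + z_β = 1.282 + 0.842 = 2.124.
n = 2 × (2.124 / 0.845)² = 2 × 2.514² = 2 × 6.32 = 12.6.
Round up to the next whole participant.

n = 13 per group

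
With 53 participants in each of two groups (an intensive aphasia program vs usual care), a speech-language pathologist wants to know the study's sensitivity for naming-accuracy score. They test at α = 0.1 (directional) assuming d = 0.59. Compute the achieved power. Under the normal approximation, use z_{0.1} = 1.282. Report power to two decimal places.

For two equal groups, power = Φ(d·√(n/2) − z_{α}).
d·√(n/2) = 0.59 × √(53/2) = 0.59 × 5.148 = 3.037.
z_β = 3.037 − 1.282 = 1.755.
Power = Φ(1.755) = 0.960.

power ≈ 0.96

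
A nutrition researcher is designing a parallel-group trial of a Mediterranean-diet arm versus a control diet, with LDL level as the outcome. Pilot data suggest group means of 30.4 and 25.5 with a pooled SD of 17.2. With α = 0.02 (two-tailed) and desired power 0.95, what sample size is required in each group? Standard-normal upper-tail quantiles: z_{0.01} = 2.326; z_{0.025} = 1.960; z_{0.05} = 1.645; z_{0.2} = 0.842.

n = 389 per group

Cohen's d = |M₁ − M₂| / SD_pooled = |30.4 − 25.5| / 17.2 = 4.9 / 17.2 = 0.285.
For two independent groups with equal n: n = 2·((z_{α/2} + z_β) / d)².
z_{α/2} + z_β = 2.326 + 1.645 = 3.971.
n = 2 × (3.971 / 0.285)² = 2 × 13.933² = 2 × 194.14 = 388.3.
Round up to the next whole participant.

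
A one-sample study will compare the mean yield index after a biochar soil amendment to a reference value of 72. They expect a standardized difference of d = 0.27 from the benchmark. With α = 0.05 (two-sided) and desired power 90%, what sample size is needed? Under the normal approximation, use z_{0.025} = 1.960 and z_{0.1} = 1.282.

n = 145

For a one-sample test: n = ((z_{α/2} + z_β) / d)².
z_{α/2} + z_β = 1.960 + 1.282 = 3.242.
n = (3.242 / 0.27)² = 12.007² = 144.18.
Round up.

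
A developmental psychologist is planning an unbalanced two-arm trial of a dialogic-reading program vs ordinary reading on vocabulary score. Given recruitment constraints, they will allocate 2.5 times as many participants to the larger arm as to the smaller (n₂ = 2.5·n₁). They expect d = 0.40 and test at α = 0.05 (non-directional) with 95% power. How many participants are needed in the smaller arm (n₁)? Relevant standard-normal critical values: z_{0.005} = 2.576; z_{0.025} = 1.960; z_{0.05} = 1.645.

With allocation ratio k = n₂/n₁ = 2.5, Var(x̄₁−x̄₂) = σ²(1/n₁ + 1/(k·n₁)) = σ²·(k+1)/(k·n₁).
So n₁ = (1 + 1/k)·((z_{α/2} + z_β)/d)² = 1.400 × (3.605/0.40)².
n₁ = 1.400 × 81.23 = 113.7.
Round up: n₁ = 114, giving n₂ = 2.5 × 114 = 285.

n₁ = 114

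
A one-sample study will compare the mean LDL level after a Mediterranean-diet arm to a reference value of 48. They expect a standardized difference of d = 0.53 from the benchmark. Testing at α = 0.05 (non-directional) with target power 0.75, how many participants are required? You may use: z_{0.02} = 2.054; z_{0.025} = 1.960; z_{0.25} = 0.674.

For a one-sample test: n = ((z_{α/2} + z_β) / d)².
z_{α/2} + z_β = 1.960 + 0.674 = 2.634.
n = (2.634 / 0.53)² = 4.970² = 24.70.
Round up.

n = 25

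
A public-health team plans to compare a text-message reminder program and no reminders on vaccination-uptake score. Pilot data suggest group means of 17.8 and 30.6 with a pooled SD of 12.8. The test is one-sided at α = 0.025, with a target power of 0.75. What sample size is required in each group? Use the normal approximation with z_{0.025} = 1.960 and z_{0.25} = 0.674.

Cohen's d = |M₁ − M₂| / SD_pooled = |17.8 − 30.6| / 12.8 = 12.8 / 12.8 = 1.000.
For two independent groups with equal n: n = 2·((z_{α} + z_β) / d)².
z_{α} + z_β = 1.960 + 0.674 = 2.634.
n = 2 × (2.634 / 1.000)² = 2 × 2.634² = 2 × 6.94 = 13.9.
Round up to the next whole participant.

n = 14 per group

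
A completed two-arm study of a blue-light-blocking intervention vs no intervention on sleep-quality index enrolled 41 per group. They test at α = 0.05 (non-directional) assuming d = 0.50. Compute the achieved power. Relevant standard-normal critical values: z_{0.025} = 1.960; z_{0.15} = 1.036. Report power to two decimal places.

power ≈ 0.62

For two equal groups, power = Φ(d·√(n/2) − z_{α/2}).
d·√(n/2) = 0.50 × √(41/2) = 0.50 × 4.528 = 2.264.
z_β = 2.264 − 1.960 = 0.304.
Power = Φ(0.304) = 0.619.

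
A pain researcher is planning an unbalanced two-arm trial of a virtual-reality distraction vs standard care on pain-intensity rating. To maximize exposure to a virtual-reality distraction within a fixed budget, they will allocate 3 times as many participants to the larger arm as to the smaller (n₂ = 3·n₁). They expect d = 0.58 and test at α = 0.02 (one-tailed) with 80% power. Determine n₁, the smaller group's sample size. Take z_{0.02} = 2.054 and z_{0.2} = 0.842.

n₁ = 34

With allocation ratio k = n₂/n₁ = 3, Var(x̄₁−x̄₂) = σ²(1/n₁ + 1/(k·n₁)) = σ²·(k+1)/(k·n₁).
So n₁ = (1 + 1/k)·((z_{α} + z_β)/d)² = 1.333 × (2.896/0.58)².
n₁ = 1.333 × 24.93 = 33.2.
Round up: n₁ = 34, giving n₂ = 3 × 34 = 102.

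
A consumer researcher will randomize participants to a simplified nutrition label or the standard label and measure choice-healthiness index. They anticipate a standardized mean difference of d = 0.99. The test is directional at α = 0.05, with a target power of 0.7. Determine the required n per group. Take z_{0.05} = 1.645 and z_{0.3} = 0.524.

For two independent groups with equal n: n = 2·((z_{α} + z_β) / d)².
z_{α} + z_β = 1.645 + 0.524 = 2.169.
n = 2 × (2.169 / 0.99)² = 2 × 2.191² = 2 × 4.80 = 9.6.
Round up to the next whole participant.

n = 10 per group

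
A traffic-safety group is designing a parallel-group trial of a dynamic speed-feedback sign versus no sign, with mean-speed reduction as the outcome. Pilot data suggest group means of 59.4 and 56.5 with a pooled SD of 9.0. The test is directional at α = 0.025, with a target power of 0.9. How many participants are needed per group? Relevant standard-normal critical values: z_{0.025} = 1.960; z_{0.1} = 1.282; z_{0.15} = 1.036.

Cohen's d = |M₁ − M₂| / SD_pooled = |59.4 − 56.5| / 9.0 = 2.9 / 9.0 = 0.322.
For two independent groups with equal n: n = 2·((z_{α} + z_β) / d)².
z_{α} + z_β = 1.960 + 1.282 = 3.242.
n = 2 × (3.242 / 0.322)² = 2 × 10.068² = 2 × 101.37 = 202.7.
Round up to the next whole participant.

n = 203 per group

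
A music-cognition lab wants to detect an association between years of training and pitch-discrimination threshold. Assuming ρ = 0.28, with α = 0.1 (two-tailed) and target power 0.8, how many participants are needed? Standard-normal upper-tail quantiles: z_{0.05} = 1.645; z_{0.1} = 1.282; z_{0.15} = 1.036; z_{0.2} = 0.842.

n = 78

Fisher's z: C = ½·ln((1+r)/(1−r)) = ½·ln(1.7778) = 0.2877.
n = ((z_{α/2} + z_β)/C)² + 3.
(1.645 + 0.842) / 0.2877 = 2.487 / 0.2877 = 8.644.
n = 8.644² + 3 = 74.73 + 3 = 77.7.
Round up.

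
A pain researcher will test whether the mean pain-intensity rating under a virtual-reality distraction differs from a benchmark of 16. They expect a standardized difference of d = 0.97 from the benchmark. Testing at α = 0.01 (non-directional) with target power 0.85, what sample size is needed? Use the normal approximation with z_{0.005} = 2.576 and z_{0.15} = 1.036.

n = 14

For a one-sample test: n = ((z_{α/2} + z_β) / d)².
z_{α/2} + z_β = 2.576 + 1.036 = 3.612.
n = (3.612 / 0.97)² = 3.724² = 13.87.
Round up.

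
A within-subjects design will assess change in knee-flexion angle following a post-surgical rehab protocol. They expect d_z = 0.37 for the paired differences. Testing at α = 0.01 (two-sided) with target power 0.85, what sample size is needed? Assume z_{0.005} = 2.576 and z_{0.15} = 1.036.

n = 96 pairs

For a paired (one-sample on differences) test: n = ((z_{α/2} + z_β) / d)².
z_{α/2} + z_β = 2.576 + 1.036 = 3.612.
n = (3.612 / 0.37)² = 9.762² = 95.30.
Round up.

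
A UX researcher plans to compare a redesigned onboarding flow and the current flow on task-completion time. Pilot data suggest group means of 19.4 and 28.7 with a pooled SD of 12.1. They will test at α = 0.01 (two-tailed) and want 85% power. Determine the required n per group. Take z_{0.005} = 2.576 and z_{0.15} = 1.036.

Cohen's d = |M₁ − M₂| / SD_pooled = |19.4 − 28.7| / 12.1 = 9.3 / 12.1 = 0.769.
For two independent groups with equal n: n = 2·((z_{α/2} + z_β) / d)².
z_{α/2} + z_β = 2.576 + 1.036 = 3.612.
n = 2 × (3.612 / 0.769)² = 2 × 4.697² = 2 × 22.06 = 44.1.
Round up to the next whole participant.

n = 45 per group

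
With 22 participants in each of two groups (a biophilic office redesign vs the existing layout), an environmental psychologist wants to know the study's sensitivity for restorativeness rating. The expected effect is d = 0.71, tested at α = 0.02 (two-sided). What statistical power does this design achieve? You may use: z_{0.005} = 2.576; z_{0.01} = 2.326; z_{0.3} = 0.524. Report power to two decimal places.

For two equal groups, power = Φ(d·√(n/2) − z_{α/2}).
d·√(n/2) = 0.71 × √(22/2) = 0.71 × 3.317 = 2.355.
z_β = 2.355 − 2.326 = 0.029.
Power = Φ(0.029) = 0.511.

power ≈ 0.51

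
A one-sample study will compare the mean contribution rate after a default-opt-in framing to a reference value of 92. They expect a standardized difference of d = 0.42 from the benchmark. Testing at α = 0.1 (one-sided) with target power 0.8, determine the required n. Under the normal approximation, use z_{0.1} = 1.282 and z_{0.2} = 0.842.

n = 26

For a one-sample test: n = ((z_{α} + z_β) / d)².
z_{α} + z_β = 1.282 + 0.842 = 2.124.
n = (2.124 / 0.42)² = 5.057² = 25.57.
Round up.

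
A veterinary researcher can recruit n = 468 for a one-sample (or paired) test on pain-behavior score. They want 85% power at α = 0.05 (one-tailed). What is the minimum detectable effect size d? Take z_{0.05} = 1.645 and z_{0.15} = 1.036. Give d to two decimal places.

d_min ≈ 0.12

For a single sample (or paired design) of n = 468: d_min = (z_{α} + z_β)/√n.
z-sum = 1.645 + 1.036 = 2.681.
d_min = 2.681 / √468 = 2.681 / 21.633 = 0.124.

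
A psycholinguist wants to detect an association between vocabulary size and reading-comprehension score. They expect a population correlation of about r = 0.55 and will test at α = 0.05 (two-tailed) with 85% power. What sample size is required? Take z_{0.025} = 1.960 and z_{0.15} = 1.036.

Fisher's z: C = ½·ln((1+r)/(1−r)) = ½·ln(3.4444) = 0.6184.
n = ((z_{α/2} + z_β)/C)² + 3.
(1.960 + 1.036) / 0.6184 = 2.996 / 0.6184 = 4.845.
n = 4.845² + 3 = 23.47 + 3 = 26.5.
Round up.

n = 27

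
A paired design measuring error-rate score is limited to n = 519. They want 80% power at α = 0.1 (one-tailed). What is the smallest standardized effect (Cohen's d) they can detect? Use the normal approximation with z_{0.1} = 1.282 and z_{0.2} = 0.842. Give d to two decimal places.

For a single sample (or paired design) of n = 519: d_min = (z_{α} + z_β)/√n.
z-sum = 1.282 + 0.842 = 2.124.
d_min = 2.124 / √519 = 2.124 / 22.782 = 0.093.

d_min ≈ 0.09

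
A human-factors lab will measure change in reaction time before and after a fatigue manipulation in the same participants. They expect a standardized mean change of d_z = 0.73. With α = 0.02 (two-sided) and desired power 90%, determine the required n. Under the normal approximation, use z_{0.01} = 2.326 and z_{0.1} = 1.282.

For a paired (one-sample on differences) test: n = ((z_{α/2} + z_β) / d)².
z_{α/2} + z_β = 2.326 + 1.282 = 3.608.
n = (3.608 / 0.73)² = 4.942² = 24.43.
Round up.

n = 25 pairs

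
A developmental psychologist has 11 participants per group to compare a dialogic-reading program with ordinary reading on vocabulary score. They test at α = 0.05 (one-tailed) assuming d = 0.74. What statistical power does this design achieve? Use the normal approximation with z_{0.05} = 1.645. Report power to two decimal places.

power ≈ 0.54

For two equal groups, power = Φ(d·√(n/2) − z_{α}).
d·√(n/2) = 0.74 × √(11/2) = 0.74 × 2.345 = 1.735.
z_β = 1.735 − 1.645 = 0.090.
Power = Φ(0.090) = 0.536.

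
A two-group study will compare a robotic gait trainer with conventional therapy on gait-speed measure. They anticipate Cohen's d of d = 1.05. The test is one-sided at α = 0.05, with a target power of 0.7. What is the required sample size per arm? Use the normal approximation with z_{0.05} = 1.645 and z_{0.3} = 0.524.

For two independent groups with equal n: n = 2·((z_{α} + z_β) / d)².
z_{α} + z_β = 1.645 + 0.524 = 2.169.
n = 2 × (2.169 / 1.05)² = 2 × 2.066² = 2 × 4.27 = 8.5.
Round up to the next whole participant.

n = 9 per group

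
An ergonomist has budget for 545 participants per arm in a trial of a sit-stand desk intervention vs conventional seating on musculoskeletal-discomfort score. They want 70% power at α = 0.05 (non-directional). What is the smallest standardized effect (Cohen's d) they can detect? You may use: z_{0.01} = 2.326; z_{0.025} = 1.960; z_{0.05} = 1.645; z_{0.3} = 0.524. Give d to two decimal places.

d_min ≈ 0.15

For two independent groups of n = 545 each: d_min = (z_{α/2} + z_β)·√(2/n).
z-sum = 1.960 + 0.524 = 2.484.
d_min = 2.484 × √(2/545) = 2.484 × 0.0606 = 0.150.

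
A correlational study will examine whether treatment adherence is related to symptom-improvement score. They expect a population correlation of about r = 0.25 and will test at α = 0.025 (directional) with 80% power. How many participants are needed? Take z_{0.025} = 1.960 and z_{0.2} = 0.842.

Fisher's z: C = ½·ln((1+r)/(1−r)) = ½·ln(1.6667) = 0.2554.
n = ((z_{α} + z_β)/C)² + 3.
(1.960 + 0.842) / 0.2554 = 2.802 / 0.2554 = 10.971.
n = 10.971² + 3 = 120.36 + 3 = 123.4.
Round up.

n = 124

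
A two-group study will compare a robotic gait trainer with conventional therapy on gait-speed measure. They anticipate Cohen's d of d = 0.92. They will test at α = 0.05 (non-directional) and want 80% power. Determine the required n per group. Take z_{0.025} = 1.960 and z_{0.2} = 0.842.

For two independent groups with equal n: n = 2·((z_{α/2} + z_β) / d)².
z_{α/2} + z_β = 1.960 + 0.842 = 2.802.
n = 2 × (2.802 / 0.92)² = 2 × 3.046² = 2 × 9.28 = 18.6.
Round up to the next whole participant.

n = 19 per group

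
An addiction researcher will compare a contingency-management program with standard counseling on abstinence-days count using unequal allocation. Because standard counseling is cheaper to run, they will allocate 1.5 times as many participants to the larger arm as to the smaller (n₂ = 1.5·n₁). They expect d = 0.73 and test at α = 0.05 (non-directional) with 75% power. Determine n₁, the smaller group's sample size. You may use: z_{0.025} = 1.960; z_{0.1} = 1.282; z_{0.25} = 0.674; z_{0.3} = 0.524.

With allocation ratio k = n₂/n₁ = 1.5, Var(x̄₁−x̄₂) = σ²(1/n₁ + 1/(k·n₁)) = σ²·(k+1)/(k·n₁).
So n₁ = (1 + 1/k)·((z_{α/2} + z_β)/d)² = 1.667 × (2.634/0.73)².
n₁ = 1.667 × 13.02 = 21.7.
Round up: n₁ = 22, giving n₂ = 1.5 × 22 = 33.

n₁ = 22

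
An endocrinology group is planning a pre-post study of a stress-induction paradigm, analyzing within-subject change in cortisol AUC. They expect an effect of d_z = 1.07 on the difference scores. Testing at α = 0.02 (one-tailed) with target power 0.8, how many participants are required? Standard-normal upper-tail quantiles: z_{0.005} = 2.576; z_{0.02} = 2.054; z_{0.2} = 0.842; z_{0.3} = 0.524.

For a paired (one-sample on differences) test: n = ((z_{α} + z_β) / d)².
z_{α} + z_β = 2.054 + 0.842 = 2.896.
n = (2.896 / 1.07)² = 2.707² = 7.33.
Round up.

n = 8 pairs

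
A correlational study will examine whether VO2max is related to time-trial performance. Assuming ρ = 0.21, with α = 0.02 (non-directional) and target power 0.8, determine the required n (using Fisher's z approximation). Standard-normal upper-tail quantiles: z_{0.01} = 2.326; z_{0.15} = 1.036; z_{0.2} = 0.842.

n = 224

Fisher's z: C = ½·ln((1+r)/(1−r)) = ½·ln(1.5316) = 0.2132.
n = ((z_{α/2} + z_β)/C)² + 3.
(2.326 + 0.842) / 0.2132 = 3.168 / 0.2132 = 14.859.
n = 14.859² + 3 = 220.80 + 3 = 223.8.
Round up.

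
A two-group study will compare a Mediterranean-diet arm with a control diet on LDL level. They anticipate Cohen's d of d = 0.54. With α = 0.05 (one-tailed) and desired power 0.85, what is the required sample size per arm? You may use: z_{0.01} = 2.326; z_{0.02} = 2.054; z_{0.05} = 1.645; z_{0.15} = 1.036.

For two independent groups with equal n: n = 2·((z_{α} + z_β) / d)².
z_{α} + z_β = 1.645 + 1.036 = 2.681.
n = 2 × (2.681 / 0.54)² = 2 × 4.965² = 2 × 24.65 = 49.3.
Round up to the next whole participant.

n = 50 per group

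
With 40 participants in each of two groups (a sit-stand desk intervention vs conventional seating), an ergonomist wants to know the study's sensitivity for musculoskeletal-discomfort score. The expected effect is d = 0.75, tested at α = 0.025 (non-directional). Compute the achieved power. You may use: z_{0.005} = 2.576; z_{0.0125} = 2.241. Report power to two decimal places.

power ≈ 0.87

For two equal groups, power = Φ(d·√(n/2) − z_{α/2}).
d·√(n/2) = 0.75 × √(40/2) = 0.75 × 4.472 = 3.354.
z_β = 3.354 − 2.241 = 1.113.
Power = Φ(1.113) = 0.867.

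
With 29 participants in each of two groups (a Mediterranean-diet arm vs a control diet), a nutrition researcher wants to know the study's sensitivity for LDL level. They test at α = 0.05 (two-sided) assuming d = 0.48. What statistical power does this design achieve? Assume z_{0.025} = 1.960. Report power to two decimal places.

power ≈ 0.45

For two equal groups, power = Φ(d·√(n/2) − z_{α/2}).
d·√(n/2) = 0.48 × √(29/2) = 0.48 × 3.808 = 1.828.
z_β = 1.828 − 1.960 = -0.132.
Power = Φ(-0.132) = 0.447.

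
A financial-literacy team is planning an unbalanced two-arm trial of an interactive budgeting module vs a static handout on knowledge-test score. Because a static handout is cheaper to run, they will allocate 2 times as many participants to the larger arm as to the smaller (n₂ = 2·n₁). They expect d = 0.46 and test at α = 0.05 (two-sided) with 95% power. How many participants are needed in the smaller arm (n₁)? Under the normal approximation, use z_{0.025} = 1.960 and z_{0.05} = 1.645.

With allocation ratio k = n₂/n₁ = 2, Var(x̄₁−x̄₂) = σ²(1/n₁ + 1/(k·n₁)) = σ²·(k+1)/(k·n₁).
So n₁ = (1 + 1/k)·((z_{α/2} + z_β)/d)² = 1.500 × (3.605/0.46)².
n₁ = 1.500 × 61.42 = 92.1.
Round up: n₁ = 93, giving n₂ = 2 × 93 = 186.

n₁ = 93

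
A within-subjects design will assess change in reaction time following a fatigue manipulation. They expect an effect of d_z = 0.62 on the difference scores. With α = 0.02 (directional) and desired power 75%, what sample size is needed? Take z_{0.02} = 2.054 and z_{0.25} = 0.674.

n = 20 pairs

For a paired (one-sample on differences) test: n = ((z_{α} + z_β) / d)².
z_{α} + z_β = 2.054 + 0.674 = 2.728.
n = (2.728 / 0.62)² = 4.400² = 19.36.
Round up.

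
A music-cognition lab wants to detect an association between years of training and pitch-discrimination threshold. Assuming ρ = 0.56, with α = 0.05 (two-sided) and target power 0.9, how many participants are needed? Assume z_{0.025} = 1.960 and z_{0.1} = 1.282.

n = 30

Fisher's z: C = ½·ln((1+r)/(1−r)) = ½·ln(3.5455) = 0.6328.
n = ((z_{α/2} + z_β)/C)² + 3.
(1.960 + 1.282) / 0.6328 = 3.242 / 0.6328 = 5.123.
n = 5.123² + 3 = 26.25 + 3 = 29.2.
Round up.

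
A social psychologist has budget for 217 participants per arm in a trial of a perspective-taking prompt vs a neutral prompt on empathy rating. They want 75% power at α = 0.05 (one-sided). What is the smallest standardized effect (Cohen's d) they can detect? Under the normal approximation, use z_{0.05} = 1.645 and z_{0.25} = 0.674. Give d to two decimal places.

For two independent groups of n = 217 each: d_min = (z_{α} + z_β)·√(2/n).
z-sum = 1.645 + 0.674 = 2.319.
d_min = 2.319 × √(2/217) = 2.319 × 0.0960 = 0.223.

d_min ≈ 0.22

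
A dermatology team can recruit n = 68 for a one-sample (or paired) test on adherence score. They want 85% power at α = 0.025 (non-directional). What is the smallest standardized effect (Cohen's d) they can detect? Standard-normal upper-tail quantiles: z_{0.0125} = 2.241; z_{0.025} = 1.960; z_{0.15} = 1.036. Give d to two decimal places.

For a single sample (or paired design) of n = 68: d_min = (z_{α/2} + z_β)/√n.
z-sum = 2.241 + 1.036 = 3.277.
d_min = 3.277 / √68 = 3.277 / 8.246 = 0.397.

d_min ≈ 0.40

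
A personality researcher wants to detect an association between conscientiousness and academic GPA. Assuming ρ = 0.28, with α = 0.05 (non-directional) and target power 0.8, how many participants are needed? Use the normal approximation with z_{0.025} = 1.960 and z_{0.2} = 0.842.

Fisher's z: C = ½·ln((1+r)/(1−r)) = ½·ln(1.7778) = 0.2877.
n = ((z_{α/2} + z_β)/C)² + 3.
(1.960 + 0.842) / 0.2877 = 2.802 / 0.2877 = 9.739.
n = 9.739² + 3 = 94.85 + 3 = 97.9.
Round up.

n = 98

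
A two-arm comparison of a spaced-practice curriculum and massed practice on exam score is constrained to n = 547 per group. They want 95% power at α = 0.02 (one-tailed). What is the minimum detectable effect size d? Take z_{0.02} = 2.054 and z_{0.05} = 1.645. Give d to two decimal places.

d_min ≈ 0.22

For two independent groups of n = 547 each: d_min = (z_{α} + z_β)·√(2/n).
z-sum = 2.054 + 1.645 = 3.699.
d_min = 3.699 × √(2/547) = 3.699 × 0.0605 = 0.224.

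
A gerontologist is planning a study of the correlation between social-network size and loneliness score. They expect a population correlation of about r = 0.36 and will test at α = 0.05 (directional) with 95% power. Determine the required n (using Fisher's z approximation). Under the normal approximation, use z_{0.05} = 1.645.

Fisher's z: C = ½·ln((1+r)/(1−r)) = ½·ln(2.1250) = 0.3769.
n = ((z_{α} + z_β)/C)² + 3.
(1.645 + 1.645) / 0.3769 = 3.290 / 0.3769 = 8.729.
n = 8.729² + 3 = 76.20 + 3 = 79.2.
Round up.

n = 80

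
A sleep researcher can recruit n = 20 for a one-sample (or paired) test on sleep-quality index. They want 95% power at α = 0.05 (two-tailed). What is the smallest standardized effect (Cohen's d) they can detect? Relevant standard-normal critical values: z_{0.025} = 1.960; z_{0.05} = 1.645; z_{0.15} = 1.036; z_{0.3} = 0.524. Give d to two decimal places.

For a single sample (or paired design) of n = 20: d_min = (z_{α/2} + z_β)/√n.
z-sum = 1.960 + 1.645 = 3.605.
d_min = 3.605 / √20 = 3.605 / 4.472 = 0.806.

d_min ≈ 0.81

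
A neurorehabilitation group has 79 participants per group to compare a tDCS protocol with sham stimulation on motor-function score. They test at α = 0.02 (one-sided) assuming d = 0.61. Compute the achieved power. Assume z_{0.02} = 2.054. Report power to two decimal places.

power ≈ 0.96

For two equal groups, power = Φ(d·√(n/2) − z_{α}).
d·√(n/2) = 0.61 × √(79/2) = 0.61 × 6.285 = 3.834.
z_β = 3.834 − 2.054 = 1.780.
Power = Φ(1.780) = 0.962.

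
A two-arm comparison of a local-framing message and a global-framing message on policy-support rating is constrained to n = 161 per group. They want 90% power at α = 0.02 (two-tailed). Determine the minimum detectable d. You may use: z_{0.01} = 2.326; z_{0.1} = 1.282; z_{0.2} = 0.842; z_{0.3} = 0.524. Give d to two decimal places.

d_min ≈ 0.40

For two independent groups of n = 161 each: d_min = (z_{α/2} + z_β)·√(2/n).
z-sum = 2.326 + 1.282 = 3.608.
d_min = 3.608 × √(2/161) = 3.608 × 0.1115 = 0.402.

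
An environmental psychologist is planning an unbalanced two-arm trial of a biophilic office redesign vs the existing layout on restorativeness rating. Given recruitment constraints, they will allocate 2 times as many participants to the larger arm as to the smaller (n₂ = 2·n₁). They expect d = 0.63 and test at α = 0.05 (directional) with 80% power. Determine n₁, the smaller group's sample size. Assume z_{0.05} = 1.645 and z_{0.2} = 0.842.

n₁ = 24

With allocation ratio k = n₂/n₁ = 2, Var(x̄₁−x̄₂) = σ²(1/n₁ + 1/(k·n₁)) = σ²·(k+1)/(k·n₁).
So n₁ = (1 + 1/k)·((z_{α} + z_β)/d)² = 1.500 × (2.487/0.63)².
n₁ = 1.500 × 15.58 = 23.4.
Round up: n₁ = 24, giving n₂ = 2 × 24 = 48.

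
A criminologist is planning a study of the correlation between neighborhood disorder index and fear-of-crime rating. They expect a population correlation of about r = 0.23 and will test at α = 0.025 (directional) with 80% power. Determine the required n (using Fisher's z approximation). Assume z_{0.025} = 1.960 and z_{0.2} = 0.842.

n = 147

Fisher's z: C = ½·ln((1+r)/(1−r)) = ½·ln(1.5974) = 0.2342.
n = ((z_{α} + z_β)/C)² + 3.
(1.960 + 0.842) / 0.2342 = 2.802 / 0.2342 = 11.964.
n = 11.964² + 3 = 143.14 + 3 = 146.1.
Round up.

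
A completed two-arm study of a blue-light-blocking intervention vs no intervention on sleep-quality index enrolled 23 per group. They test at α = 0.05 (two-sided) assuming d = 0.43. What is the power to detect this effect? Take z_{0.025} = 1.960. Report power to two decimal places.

For two equal groups, power = Φ(d·√(n/2) − z_{α/2}).
d·√(n/2) = 0.43 × √(23/2) = 0.43 × 3.391 = 1.458.
z_β = 1.458 − 1.960 = -0.502.
Power = Φ(-0.502) = 0.308.

power ≈ 0.31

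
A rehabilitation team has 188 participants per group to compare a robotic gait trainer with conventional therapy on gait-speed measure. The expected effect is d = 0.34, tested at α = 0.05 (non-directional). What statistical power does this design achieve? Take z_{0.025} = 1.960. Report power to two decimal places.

power ≈ 0.91

For two equal groups, power = Φ(d·√(n/2) − z_{α/2}).
d·√(n/2) = 0.34 × √(188/2) = 0.34 × 9.695 = 3.296.
z_β = 3.296 − 1.960 = 1.336.
Power = Φ(1.336) = 0.909.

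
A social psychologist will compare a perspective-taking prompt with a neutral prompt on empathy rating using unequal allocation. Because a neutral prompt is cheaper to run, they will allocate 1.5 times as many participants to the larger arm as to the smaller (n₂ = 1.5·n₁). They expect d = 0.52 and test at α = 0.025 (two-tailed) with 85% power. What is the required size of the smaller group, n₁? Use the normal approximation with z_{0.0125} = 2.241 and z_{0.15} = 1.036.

With allocation ratio k = n₂/n₁ = 1.5, Var(x̄₁−x̄₂) = σ²(1/n₁ + 1/(k·n₁)) = σ²·(k+1)/(k·n₁).
So n₁ = (1 + 1/k)·((z_{α/2} + z_β)/d)² = 1.667 × (3.277/0.52)².
n₁ = 1.667 × 39.71 = 66.2.
Round up: n₁ = 67, giving n₂ = ⌈1.5 × 67⌉ = ⌈100.5⌉ = 101.

n₁ = 67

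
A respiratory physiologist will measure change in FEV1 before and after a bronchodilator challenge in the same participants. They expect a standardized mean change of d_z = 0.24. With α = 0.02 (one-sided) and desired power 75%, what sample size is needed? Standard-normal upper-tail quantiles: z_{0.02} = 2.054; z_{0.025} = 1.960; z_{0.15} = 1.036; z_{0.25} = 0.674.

For a paired (one-sample on differences) test: n = ((z_{α} + z_β) / d)².
z_{α} + z_β = 2.054 + 0.674 = 2.728.
n = (2.728 / 0.24)² = 11.367² = 129.20.
Round up.

n = 130 pairs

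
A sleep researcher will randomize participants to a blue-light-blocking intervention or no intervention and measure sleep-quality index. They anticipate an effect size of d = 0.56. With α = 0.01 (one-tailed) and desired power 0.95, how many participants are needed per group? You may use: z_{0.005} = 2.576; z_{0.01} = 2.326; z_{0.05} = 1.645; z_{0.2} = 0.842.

n = 101 per group

For two independent groups with equal n: n = 2·((z_{α} + z_β) / d)².
z_{α} + z_β = 2.326 + 1.645 = 3.971.
n = 2 × (3.971 / 0.56)² = 2 × 7.091² = 2 × 50.28 = 100.6.
Round up to the next whole participant.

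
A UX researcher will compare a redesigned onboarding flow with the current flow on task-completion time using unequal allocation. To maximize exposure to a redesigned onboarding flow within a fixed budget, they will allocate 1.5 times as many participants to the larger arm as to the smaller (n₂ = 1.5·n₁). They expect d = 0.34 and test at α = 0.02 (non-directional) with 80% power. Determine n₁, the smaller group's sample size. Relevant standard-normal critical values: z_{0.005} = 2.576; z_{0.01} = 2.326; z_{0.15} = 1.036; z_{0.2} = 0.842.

With allocation ratio k = n₂/n₁ = 1.5, Var(x̄₁−x̄₂) = σ²(1/n₁ + 1/(k·n₁)) = σ²·(k+1)/(k·n₁).
So n₁ = (1 + 1/k)·((z_{α/2} + z_β)/d)² = 1.667 × (3.168/0.34)².
n₁ = 1.667 × 86.82 = 144.7.
Round up: n₁ = 145, giving n₂ = ⌈1.5 × 145⌉ = ⌈217.5⌉ = 218.

n₁ = 145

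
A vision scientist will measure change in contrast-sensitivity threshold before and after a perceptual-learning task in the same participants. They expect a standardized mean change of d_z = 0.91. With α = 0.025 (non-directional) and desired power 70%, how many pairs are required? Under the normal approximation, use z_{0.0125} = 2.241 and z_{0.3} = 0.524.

For a paired (one-sample on differences) test: n = ((z_{α/2} + z_β) / d)².
z_{α/2} + z_β = 2.241 + 0.524 = 2.765.
n = (2.765 / 0.91)² = 3.038² = 9.23.
Round up.

n = 10 pairs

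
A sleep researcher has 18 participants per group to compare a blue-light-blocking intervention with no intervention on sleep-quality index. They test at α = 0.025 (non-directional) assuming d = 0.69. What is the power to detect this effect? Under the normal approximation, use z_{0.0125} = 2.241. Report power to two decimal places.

For two equal groups, power = Φ(d·√(n/2) − z_{α/2}).
d·√(n/2) = 0.69 × √(18/2) = 0.69 × 3.000 = 2.070.
z_β = 2.070 − 2.241 = -0.171.
Power = Φ(-0.171) = 0.432.

power ≈ 0.43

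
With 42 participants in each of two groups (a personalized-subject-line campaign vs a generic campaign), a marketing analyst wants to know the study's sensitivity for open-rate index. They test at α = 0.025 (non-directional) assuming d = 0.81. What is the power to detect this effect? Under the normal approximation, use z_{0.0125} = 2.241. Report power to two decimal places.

power ≈ 0.93

For two equal groups, power = Φ(d·√(n/2) − z_{α/2}).
d·√(n/2) = 0.81 × √(42/2) = 0.81 × 4.583 = 3.712.
z_β = 3.712 − 2.241 = 1.471.
Power = Φ(1.471) = 0.929.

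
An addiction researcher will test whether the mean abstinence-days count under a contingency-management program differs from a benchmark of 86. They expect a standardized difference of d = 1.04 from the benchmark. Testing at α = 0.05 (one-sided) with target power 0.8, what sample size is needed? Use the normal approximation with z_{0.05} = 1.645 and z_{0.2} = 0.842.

n = 6

For a one-sample test: n = ((z_{α} + z_β) / d)².
z_{α} + z_β = 1.645 + 0.842 = 2.487.
n = (2.487 / 1.04)² = 2.391² = 5.72.
Round up.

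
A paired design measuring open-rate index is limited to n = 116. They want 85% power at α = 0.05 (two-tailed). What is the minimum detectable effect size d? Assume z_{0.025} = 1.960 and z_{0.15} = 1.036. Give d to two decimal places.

d_min ≈ 0.28

For a single sample (or paired design) of n = 116: d_min = (z_{α/2} + z_β)/√n.
z-sum = 1.960 + 1.036 = 2.996.
d_min = 2.996 / √116 = 2.996 / 10.770 = 0.278.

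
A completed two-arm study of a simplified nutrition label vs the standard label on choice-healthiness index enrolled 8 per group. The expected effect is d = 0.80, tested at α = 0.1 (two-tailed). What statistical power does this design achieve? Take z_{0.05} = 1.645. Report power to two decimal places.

power ≈ 0.48

For two equal groups, power = Φ(d·√(n/2) − z_{α/2}).
d·√(n/2) = 0.80 × √(8/2) = 0.80 × 2.000 = 1.600.
z_β = 1.600 − 1.645 = -0.045.
Power = Φ(-0.045) = 0.482.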